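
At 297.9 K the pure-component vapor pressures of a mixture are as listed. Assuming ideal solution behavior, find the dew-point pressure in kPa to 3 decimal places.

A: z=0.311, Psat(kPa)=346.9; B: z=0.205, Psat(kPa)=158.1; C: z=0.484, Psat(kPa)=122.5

At the dew point ψ → 1, so Σzᵢ/Kᵢ = 1 with Kᵢ = Pᵢˢᵃᵗ/P ⇒ 1/P = Σzᵢ/Pᵢˢᵃᵗ.
1/P = 0.311/346.9 + 0.205/158.1 + 0.484/122.5 = 0.006144 ⇒ P = 162.756 kPa

Pdew = 162.756 kPa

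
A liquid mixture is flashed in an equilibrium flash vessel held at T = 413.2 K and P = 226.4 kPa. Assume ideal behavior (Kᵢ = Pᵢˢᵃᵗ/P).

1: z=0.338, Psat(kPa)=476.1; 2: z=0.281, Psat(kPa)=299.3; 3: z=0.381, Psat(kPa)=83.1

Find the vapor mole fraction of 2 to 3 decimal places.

Raoult's law: Kᵢ = Pᵢˢᵃᵗ/P = Pᵢˢᵃᵗ/226.4.
  K_1 = 476.1/226.4 = 2.10292, K_2 = 299.3/226.4 = 1.32200, K_3 = 83.1/226.4 = 0.36705
Let ψ = V/F and solve Σ zᵢ(Kᵢ−1)/(1+ψ(Kᵢ−1)) = 0.
Check two-phase: ΣzᵢKᵢ = 1.222 > 1 and Σzᵢ/Kᵢ = 1.411 > 1, so g(0) = 0.222 > 0 and g(1) = -0.411 < 0.
Iterate (Newton) starting at ψ = 0.37:
  ψ = 0.370: g = 0.0307, g' = -0.491 → ψ = 0.433
  ψ = 0.433: g = -0.0003, g' = -0.500 → ψ = 0.432
Converged at ψ = 0.432.
Compositions from xᵢ = zᵢ/(1+ψ(Kᵢ−1)), yᵢ = Kᵢxᵢ:
  1: x = 0.229, y = 0.481
  2: x = 0.247, y = 0.326
  3: x = 0.524, y = 0.192

y_2 = 0.326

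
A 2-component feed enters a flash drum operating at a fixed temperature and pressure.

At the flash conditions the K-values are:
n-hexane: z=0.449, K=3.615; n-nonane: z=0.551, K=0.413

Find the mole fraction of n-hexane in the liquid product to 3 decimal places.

Material balance + equilibrium reduce to Σ zᵢ(Kᵢ−1)/(1+ψ(Kᵢ−1)) = 0.
g(0) = ΣzᵢKᵢ − 1 = 0.851 and g(1) = 1 − Σzᵢ/Kᵢ = -0.458, so a root lies in (0, 1).
Binary case is linear: z₁(K₁−1)(1+ψ(K₂−1)) + z₂(K₂−1)(1+ψ(K₁−1)) = 0
⇒ ψ = [z₁(K₁−1)+z₂(K₂−1)] / [−(K₁−1)(K₂−1)] = 0.8507/1.5350 = 0.554
Compositions from xᵢ = zᵢ/(1+ψ(Kᵢ−1)), yᵢ = Kᵢxᵢ:
  n-hexane: x = 0.183, y = 0.663
  n-nonane: x = 0.817, y = 0.337

x_n-hexane = 0.183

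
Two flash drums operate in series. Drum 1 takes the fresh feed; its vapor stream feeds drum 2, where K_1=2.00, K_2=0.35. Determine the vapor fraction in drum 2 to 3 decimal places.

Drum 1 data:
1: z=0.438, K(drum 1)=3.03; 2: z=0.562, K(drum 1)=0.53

V/F (drum 2) = 0.446

Drum 1:
Let ψ₁ = V/F and solve Σ zᵢ(Kᵢ−1)/(1+ψ₁(Kᵢ−1)) = 0.
g(0) = ΣzᵢKᵢ − 1 = 0.625 and g(1) = 1 − Σzᵢ/Kᵢ = -0.205, so a root lies in (0, 1).
Newton–Raphson from ψ₁ = 0.33:
  ψ₁ = 0.330: g = 0.2198, g' = -0.821 → ψ₁ = 0.598
  ψ₁ = 0.598: g = 0.0344, g' = -0.609 → ψ₁ = 0.654
  ψ₁ = 0.654: g = 0.0005, g' = -0.592 → ψ₁ = 0.655
Converged at ψ₁ = 0.655.
Drum-1 compositions:
  1: x = 0.188, y = 0.570
  2: x = 0.812, y = 0.430
Drum-2 feed = drum-1 vapor: z₂ = (0.5696, 0.4304).
Drum 2:
Let ψ₂ = V/F and solve Σ zᵢ(Kᵢ−1)/(1+ψ₂(Kᵢ−1)) = 0.
Feasibility: ΣzᵢKᵢ = 1.290, Σzᵢ/Kᵢ = 1.514 — both > 1, two phases present.
Binary case is linear: z₁(K₁−1)(1+ψ₂(K₂−1)) + z₂(K₂−1)(1+ψ₂(K₁−1)) = 0
⇒ ψ₂ = [z₁(K₁−1)+z₂(K₂−1)] / [−(K₁−1)(K₂−1)] = 0.2899/0.6500 = 0.446
  1: x = 0.394, y = 0.788
  2: x = 0.606, y = 0.212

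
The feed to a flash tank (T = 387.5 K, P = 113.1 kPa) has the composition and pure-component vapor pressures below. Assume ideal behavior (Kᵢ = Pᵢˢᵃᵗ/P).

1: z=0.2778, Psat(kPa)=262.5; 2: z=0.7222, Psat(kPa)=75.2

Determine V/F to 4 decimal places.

Raoult's law: Kᵢ = Pᵢˢᵃᵗ/P = Pᵢˢᵃᵗ/113.1.
  K_1 = 262.5/113.1 = 2.320955, K_2 = 75.2/113.1 = 0.664898
Material balance + equilibrium reduce to Σ zᵢ(Kᵢ−1)/(1+V/F(Kᵢ−1)) = 0.
Feasibility: ΣzᵢKᵢ = 1.1250, Σzᵢ/Kᵢ = 1.2059 — both > 1, two phases present.
Binary case is linear: z₁(K₁−1)(1+V/F(K₂−1)) + z₂(K₂−1)(1+V/F(K₁−1)) = 0
⇒ V/F = [z₁(K₁−1)+z₂(K₂−1)] / [−(K₁−1)(K₂−1)] = 0.12495/0.44265 = 0.2823

V/F = 0.2823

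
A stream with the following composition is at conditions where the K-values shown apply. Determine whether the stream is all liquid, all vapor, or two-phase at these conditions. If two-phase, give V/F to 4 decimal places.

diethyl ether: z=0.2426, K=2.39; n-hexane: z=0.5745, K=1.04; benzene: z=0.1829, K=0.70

all vapor

ΣzᵢKᵢ = 1.3053; Σzᵢ/Kᵢ = 0.9152.
Since Σzᵢ/Kᵢ < 1 the mixture is above its dew point — single vapor phase.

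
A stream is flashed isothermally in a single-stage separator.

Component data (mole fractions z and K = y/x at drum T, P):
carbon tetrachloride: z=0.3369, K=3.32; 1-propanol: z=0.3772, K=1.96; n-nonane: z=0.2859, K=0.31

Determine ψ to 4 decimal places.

Material balance + equilibrium reduce to Σ zᵢ(Kᵢ−1)/(1+ψ(Kᵢ−1)) = 0.
Feasibility: ΣzᵢKᵢ = 1.9464, Σzᵢ/Kᵢ = 1.2162 — both > 1, two phases present.
Newton iteration, ψ⁰ = 0.5:
  ψ = 0.5000: g = 0.30535, g' = -0.8646 → ψ = 0.8532
  ψ = 0.8532: g = -0.01819, g' = -1.1139 → ψ = 0.8368
  ψ = 0.8368: g = -0.00029, g' = -1.0787 → ψ = 0.8366
Converged at ψ = 0.8366.

ψ = 0.8366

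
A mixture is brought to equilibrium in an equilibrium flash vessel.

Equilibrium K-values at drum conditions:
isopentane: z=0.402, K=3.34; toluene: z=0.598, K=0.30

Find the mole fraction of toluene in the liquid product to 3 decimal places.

x_toluene = 0.770

Rachford–Rice: g(ψ) = Σ zᵢ(Kᵢ−1)/(1+ψ(Kᵢ−1)) = 0.
Feasibility: ΣzᵢKᵢ = 1.522, Σzᵢ/Kᵢ = 2.114 — both > 1, two phases present.
Binary case is linear: z₁(K₁−1)(1+ψ(K₂−1)) + z₂(K₂−1)(1+ψ(K₁−1)) = 0
⇒ ψ = [z₁(K₁−1)+z₂(K₂−1)] / [−(K₁−1)(K₂−1)] = 0.5221/1.6380 = 0.319
Compositions from xᵢ = zᵢ/(1+ψ(Kᵢ−1)), yᵢ = Kᵢxᵢ:
  isopentane: x = 0.230, y = 0.769
  toluene: x = 0.770, y = 0.231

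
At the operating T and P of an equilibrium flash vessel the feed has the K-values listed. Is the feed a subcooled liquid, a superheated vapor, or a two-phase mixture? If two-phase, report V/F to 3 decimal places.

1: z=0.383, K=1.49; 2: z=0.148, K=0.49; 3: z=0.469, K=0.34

ΣzᵢKᵢ = 0.803; Σzᵢ/Kᵢ = 1.938.
Since ΣzᵢKᵢ < 1 the mixture is below its bubble point — single liquid phase.

subcooled liquid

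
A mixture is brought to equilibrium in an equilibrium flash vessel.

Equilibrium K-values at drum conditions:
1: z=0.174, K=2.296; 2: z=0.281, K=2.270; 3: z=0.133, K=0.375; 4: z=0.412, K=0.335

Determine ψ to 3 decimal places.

ψ = 0.268

Material balance + equilibrium reduce to Σ zᵢ(Kᵢ−1)/(1+ψ(Kᵢ−1)) = 0.
Check two-phase: ΣzᵢKᵢ = 1.225 > 1 and Σzᵢ/Kᵢ = 1.784 > 1, so g(0) = 0.225 > 0 and g(1) = -0.784 < 0.
Iterate (Newton) starting at ψ = 0.32:
  ψ = 0.320: g = -0.0388, g' = -0.750 → ψ = 0.268
Converged at ψ = 0.268.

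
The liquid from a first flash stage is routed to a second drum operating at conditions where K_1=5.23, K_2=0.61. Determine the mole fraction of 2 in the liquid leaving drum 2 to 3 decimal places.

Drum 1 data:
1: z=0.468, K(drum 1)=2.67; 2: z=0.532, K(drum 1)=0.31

x_2 (drum 2) = 0.916

Drum 1:
Material balance + equilibrium reduce to Σ zᵢ(Kᵢ−1)/(1+ψ₁(Kᵢ−1)) = 0.
Check two-phase: ΣzᵢKᵢ = 1.414 > 1 and Σzᵢ/Kᵢ = 1.891 > 1, so g(0) = 0.414 > 0 and g(1) = -0.891 < 0.
Binary case is linear: z₁(K₁−1)(1+ψ₁(K₂−1)) + z₂(K₂−1)(1+ψ₁(K₁−1)) = 0
⇒ ψ₁ = [z₁(K₁−1)+z₂(K₂−1)] / [−(K₁−1)(K₂−1)] = 0.4145/1.1523 = 0.360
Drum-1 compositions:
  1: x = 0.292, y = 0.781
  2: x = 0.708, y = 0.219
Drum-2 feed = drum-1 liquid: z₂ = (0.2924, 0.7076).
Drum 2:
Let ψ₂ = V/F and solve Σ zᵢ(Kᵢ−1)/(1+ψ₂(Kᵢ−1)) = 0.
Feasibility: ΣzᵢKᵢ = 1.961, Σzᵢ/Kᵢ = 1.216 — both > 1, two phases present.
Binary case is linear: z₁(K₁−1)(1+ψ₂(K₂−1)) + z₂(K₂−1)(1+ψ₂(K₁−1)) = 0
⇒ ψ₂ = [z₁(K₁−1)+z₂(K₂−1)] / [−(K₁−1)(K₂−1)] = 0.9608/1.6497 = 0.582
  1: x = 0.084, y = 0.441
  2: x = 0.916, y = 0.559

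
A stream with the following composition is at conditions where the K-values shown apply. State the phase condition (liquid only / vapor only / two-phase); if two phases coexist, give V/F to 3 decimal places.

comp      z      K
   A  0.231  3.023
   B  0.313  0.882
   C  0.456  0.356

two-phase, V/F = 0.145

ΣzᵢKᵢ = 1.137; Σzᵢ/Kᵢ = 1.712.
Both exceed 1, so a two-phase solution exists.
Iterate (Newton) starting at ψ = 0.44:
  ψ = 0.440: g = -0.2015, g' = -0.638 → ψ = 0.124
  ψ = 0.124: g = 0.0169, g' = -0.832 → ψ = 0.144
  ψ = 0.144: g = 0.0003, g' = -0.801 → ψ = 0.145
Converged at ψ = 0.145.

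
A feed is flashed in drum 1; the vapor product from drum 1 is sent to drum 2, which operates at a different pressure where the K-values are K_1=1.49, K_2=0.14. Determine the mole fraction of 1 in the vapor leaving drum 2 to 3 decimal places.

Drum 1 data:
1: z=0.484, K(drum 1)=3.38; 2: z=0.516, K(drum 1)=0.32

y_1 (drum 2) = 0.949

Drum 1:
Let ψ₁ = V/F and solve Σ zᵢ(Kᵢ−1)/(1+ψ₁(Kᵢ−1)) = 0.
Check two-phase: ΣzᵢKᵢ = 1.801 > 1 and Σzᵢ/Kᵢ = 1.756 > 1, so g(0) = 0.801 > 0 and g(1) = -0.756 < 0.
Binary case is linear: z₁(K₁−1)(1+ψ₁(K₂−1)) + z₂(K₂−1)(1+ψ₁(K₁−1)) = 0
⇒ ψ₁ = [z₁(K₁−1)+z₂(K₂−1)] / [−(K₁−1)(K₂−1)] = 0.8010/1.6184 = 0.495
Drum-1 compositions:
  1: x = 0.222, y = 0.751
  2: x = 0.778, y = 0.249
Drum-2 feed = drum-1 vapor: z₂ = (0.7511, 0.2489).
Drum 2:
Let ψ₂ = V/F and solve Σ zᵢ(Kᵢ−1)/(1+ψ₂(Kᵢ−1)) = 0.
g(0) = ΣzᵢKᵢ − 1 = 0.154 and g(1) = 1 − Σzᵢ/Kᵢ = -1.282, so a root lies in (0, 1).
Iterate (Newton) starting at ψ₂ = 0.5:
  ψ₂ = 0.500: g = -0.0799, g' = -0.683 → ψ₂ = 0.383
  ψ₂ = 0.383: g = -0.0093, g' = -0.537 → ψ₂ = 0.366
  ψ₂ = 0.366: g = -0.0001, g' = -0.521 → ψ₂ = 0.365
Converged at ψ₂ = 0.365.
  1: x = 0.637, y = 0.949
  2: x = 0.363, y = 0.051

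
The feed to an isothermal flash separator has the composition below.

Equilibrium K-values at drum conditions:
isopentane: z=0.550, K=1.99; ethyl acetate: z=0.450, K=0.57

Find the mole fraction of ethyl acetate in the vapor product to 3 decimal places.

Binary case is linear: z₁(K₁−1)(1+ψ(K₂−1)) + z₂(K₂−1)(1+ψ(K₁−1)) = 0
⇒ ψ = [z₁(K₁−1)+z₂(K₂−1)] / [−(K₁−1)(K₂−1)] = 0.3510/0.4257 = 0.825
Compositions from xᵢ = zᵢ/(1+ψ(Kᵢ−1)), yᵢ = Kᵢxᵢ:
  isopentane: x = 0.303, y = 0.603
  ethyl acetate: x = 0.697, y = 0.397

y_ethyl acetate = 0.397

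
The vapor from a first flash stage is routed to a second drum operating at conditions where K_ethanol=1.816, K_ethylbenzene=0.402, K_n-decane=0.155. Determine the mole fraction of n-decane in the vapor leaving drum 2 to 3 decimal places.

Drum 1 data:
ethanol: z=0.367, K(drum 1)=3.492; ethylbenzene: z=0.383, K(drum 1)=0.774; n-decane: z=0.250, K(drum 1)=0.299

y_n-decane (drum 2) = 0.024

Drum 1:
Newton iteration, ψ₁⁰ = 0.42:
  ψ₁ = 0.420: g = 0.1028, g' = -0.815 → ψ₁ = 0.546
  ψ₁ = 0.546: g = 0.0046, g' = -0.757 → ψ₁ = 0.552
Converged at ψ₁ = 0.552.
Drum-1 compositions:
  ethanol: x = 0.154, y = 0.539
  ethylbenzene: x = 0.438, y = 0.339
  n-decane: x = 0.408, y = 0.122
Drum-2 feed = drum-1 vapor: z₂ = (0.5393, 0.3387, 0.1220).
Drum 2:
Let ψ₂ = V/F and solve Σ zᵢ(Kᵢ−1)/(1+ψ₂(Kᵢ−1)) = 0.
Feasibility: ΣzᵢKᵢ = 1.134, Σzᵢ/Kᵢ = 1.926 — both > 1, two phases present.
Iterate (Newton) starting at ψ₂ = 0.51:
  ψ₂ = 0.510: g = -0.1618, g' = -0.699 → ψ₂ = 0.278
  ψ₂ = 0.278: g = -0.0192, g' = -0.562 → ψ₂ = 0.244
Converged at ψ₂ = 0.244.
  ethanol: x = 0.450, y = 0.817
  ethylbenzene: x = 0.397, y = 0.159
  n-decane: x = 0.154, y = 0.024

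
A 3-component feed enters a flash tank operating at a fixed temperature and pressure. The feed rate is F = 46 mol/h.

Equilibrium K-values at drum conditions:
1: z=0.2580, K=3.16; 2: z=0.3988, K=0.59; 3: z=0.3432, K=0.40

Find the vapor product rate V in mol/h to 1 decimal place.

Material balance + equilibrium reduce to Σ zᵢ(Kᵢ−1)/(1+β(Kᵢ−1)) = 0.
Check two-phase: ΣzᵢKᵢ = 1.1879 > 1 and Σzᵢ/Kᵢ = 1.6156 > 1, so g(0) = 0.1879 > 0 and g(1) = -0.6156 < 0.
Iterate (Newton) starting at β = 0.5:
  β = 0.5000: g = -0.23192, g' = -0.6364 → β = 0.1356
  β = 0.1356: g = 0.03374, g' = -0.9417 → β = 0.1714
  β = 0.1714: g = 0.00129, g' = -0.8721 → β = 0.1729
Converged at β = 0.1729.
Then V = β·F = 0.1729·46 = 8.0 mol/h and L = F − V = 38.0 mol/h.

V = 8.0 mol/h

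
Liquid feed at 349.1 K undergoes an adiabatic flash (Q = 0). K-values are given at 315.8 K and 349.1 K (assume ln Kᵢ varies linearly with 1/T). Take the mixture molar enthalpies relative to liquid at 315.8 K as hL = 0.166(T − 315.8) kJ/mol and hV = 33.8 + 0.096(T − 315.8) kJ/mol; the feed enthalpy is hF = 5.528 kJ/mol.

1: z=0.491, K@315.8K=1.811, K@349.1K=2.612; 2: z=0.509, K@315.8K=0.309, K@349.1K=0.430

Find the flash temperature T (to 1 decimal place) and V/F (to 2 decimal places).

Adiabatic flash: solve Rachford–Rice at each trial T, then check hF = ψ·hV(T) + (1−ψ)·hL(T).
  T = 315.8 K: K = (1.811, 0.309), RR gives ψ = 0.083, H_out = 2.804 kJ/mol
  T = 349.1 K: K = (2.612, 0.430), RR gives ψ = 0.546, H_out = 22.699 kJ/mol
  T = 332.5 K: K = (2.196, 0.368), RR gives ψ = 0.351, H_out = 14.227 kJ/mol
  T = 324.1 K: K = (1.998, 0.338), RR gives ψ = 0.231, H_out = 9.063 kJ/mol
  T = 320.0 K: K = (1.905, 0.323), RR gives ψ = 0.163, H_out = 6.158 kJ/mol
  T = 317.9 K: K = (1.858, 0.316), RR gives ψ = 0.124, H_out = 4.536 kJ/mol
Linear interpolation between T = 317.9 (H_out = 4.536) and T = 320.0 (H_out = 6.158) on hF = 5.528 gives T ≈ 319.2 K, at which ψ = 0.15.

T = 319.2 K, V/F = 0.15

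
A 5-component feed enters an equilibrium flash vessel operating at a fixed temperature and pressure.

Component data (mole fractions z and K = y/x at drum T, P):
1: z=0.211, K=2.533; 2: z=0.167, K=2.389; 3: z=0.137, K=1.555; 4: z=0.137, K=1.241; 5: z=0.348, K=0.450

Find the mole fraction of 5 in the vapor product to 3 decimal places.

y_5 = 0.276

Rachford–Rice: g(β) = Σ zᵢ(Kᵢ−1)/(1+β(Kᵢ−1)) = 0.
Check two-phase: ΣzᵢKᵢ = 1.473 > 1 and Σzᵢ/Kᵢ = 1.125 > 1, so g(0) = 0.473 > 0 and g(1) = -0.125 < 0.
Newton iteration, β⁰ = 0.5:
  β = 0.500: g = 0.1450, g' = -0.504 → β = 0.788
Converged at β = 0.788.
Compositions from xᵢ = zᵢ/(1+β(Kᵢ−1)), yᵢ = Kᵢxᵢ:
  1: x = 0.096, y = 0.242
  2: x = 0.080, y = 0.190
  3: x = 0.095, y = 0.148
  4: x = 0.115, y = 0.143
  5: x = 0.614, y = 0.276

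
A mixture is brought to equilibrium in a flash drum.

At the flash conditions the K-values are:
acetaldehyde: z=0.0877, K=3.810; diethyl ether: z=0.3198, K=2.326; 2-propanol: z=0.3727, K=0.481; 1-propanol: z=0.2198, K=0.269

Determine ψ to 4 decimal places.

ψ = 0.3026

Let ψ = V/F and solve Σ zᵢ(Kᵢ−1)/(1+ψ(Kᵢ−1)) = 0.
Check two-phase: ΣzᵢKᵢ = 1.3164 > 1 and Σzᵢ/Kᵢ = 1.7525 > 1, so g(0) = 0.3164 > 0 and g(1) = -0.7525 < 0.
Iterate (Newton) starting at ψ = 0.45:
  ψ = 0.4500: g = -0.11740, g' = -0.7873 → ψ = 0.3009
  ψ = 0.3009: g = 0.00145, g' = -0.8246 → ψ = 0.3026
Converged at ψ = 0.3026.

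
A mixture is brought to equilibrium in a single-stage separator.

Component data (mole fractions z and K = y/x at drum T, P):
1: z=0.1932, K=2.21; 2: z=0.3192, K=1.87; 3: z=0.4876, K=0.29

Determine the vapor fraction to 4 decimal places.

ψ = 0.2307

Material balance + equilibrium reduce to Σ zᵢ(Kᵢ−1)/(1+ψ(Kᵢ−1)) = 0.
Feasibility: ΣzᵢKᵢ = 1.1653, Σzᵢ/Kᵢ = 1.9395 — both > 1, two phases present.
Iterate (Newton) starting at ψ = 0.61:
  ψ = 0.6100: g = -0.29476, g' = -0.9616 → ψ = 0.3035
  ψ = 0.3035: g = -0.05058, g' = -0.7019 → ψ = 0.2314
  ψ = 0.2314: g = -0.00045, g' = -0.6920 → ψ = 0.2307
Converged at ψ = 0.2307.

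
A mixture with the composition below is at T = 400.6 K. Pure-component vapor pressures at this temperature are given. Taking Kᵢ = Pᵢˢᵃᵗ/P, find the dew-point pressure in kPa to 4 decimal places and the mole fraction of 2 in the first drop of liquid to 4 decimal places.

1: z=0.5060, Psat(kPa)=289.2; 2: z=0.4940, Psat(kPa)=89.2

At the dew point ψ → 1, so Σzᵢ/Kᵢ = 1 with Kᵢ = Pᵢˢᵃᵗ/P ⇒ 1/P = Σzᵢ/Pᵢˢᵃᵗ.
1/P = 0.5060/289.2 + 0.4940/89.2 = 0.0072878 ⇒ P = 137.2162 kPa
xᵢ = zᵢP/Pᵢˢᵃᵗ ⇒ x_2 = 0.4940·137.2162/89.2 = 0.7599

Pdew = 137.2162 kPa, x_2 = 0.7599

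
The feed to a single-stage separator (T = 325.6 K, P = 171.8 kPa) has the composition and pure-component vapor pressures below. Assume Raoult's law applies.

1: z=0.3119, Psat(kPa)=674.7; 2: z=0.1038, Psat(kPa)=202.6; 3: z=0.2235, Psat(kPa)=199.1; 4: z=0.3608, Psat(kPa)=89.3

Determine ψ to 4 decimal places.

ψ = 0.8853

Raoult's law: Kᵢ = Pᵢˢᵃᵗ/P = Pᵢˢᵃᵗ/171.8.
  K_1 = 674.7/171.8 = 3.927241, K_2 = 202.6/171.8 = 1.179278, K_3 = 199.1/171.8 = 1.158906, K_4 = 89.3/171.8 = 0.519790
Rachford–Rice: g(ψ) = Σ zᵢ(Kᵢ−1)/(1+ψ(Kᵢ−1)) = 0.
Feasibility: ΣzᵢKᵢ = 1.7939, Σzᵢ/Kᵢ = 1.0544 — both > 1, two phases present.
Iterate (Newton) starting at ψ = 0.5:
  ψ = 0.5000: g = 0.19257, g' = -0.5921 → ψ = 0.8252
  ψ = 0.8252: g = 0.02791, g' = -0.4643 → ψ = 0.8854
  ψ = 0.8854: g = -0.00001, g' = -0.4658 → ψ = 0.8853
Converged at ψ = 0.8853.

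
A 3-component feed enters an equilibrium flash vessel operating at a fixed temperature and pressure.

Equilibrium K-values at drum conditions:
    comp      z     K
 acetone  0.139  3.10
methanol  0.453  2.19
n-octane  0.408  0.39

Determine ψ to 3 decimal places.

ψ = 0.670

Rachford–Rice: g(ψ) = Σ zᵢ(Kᵢ−1)/(1+ψ(Kᵢ−1)) = 0.
g(0) = ΣzᵢKᵢ − 1 = 0.582 and g(1) = 1 − Σzᵢ/Kᵢ = -0.298, so a root lies in (0, 1).
Newton–Raphson from ψ = 0.57:
  ψ = 0.570: g = 0.0725, g' = -0.712 → ψ = 0.672
  ψ = 0.672: g = -0.0011, g' = -0.739 → ψ = 0.670
Converged at ψ = 0.670.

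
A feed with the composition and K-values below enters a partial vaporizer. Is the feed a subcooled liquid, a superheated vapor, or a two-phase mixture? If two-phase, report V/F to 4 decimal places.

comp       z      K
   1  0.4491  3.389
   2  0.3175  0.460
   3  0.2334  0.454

two-phase, V/F = 0.5972

ΣzᵢKᵢ = 1.7740; Σzᵢ/Kᵢ = 1.3368.
Both exceed 1, so a two-phase solution exists.
Material balance + equilibrium reduce to Σ zᵢ(Kᵢ−1)/(1+ψ(Kᵢ−1)) = 0.
Iterate (Newton) starting at ψ = 0.5:
  ψ = 0.5000: g = 0.07875, g' = -0.8376 → ψ = 0.5940
  ψ = 0.5940: g = 0.00248, g' = -0.7911 → ψ = 0.5972
Converged at ψ = 0.5972.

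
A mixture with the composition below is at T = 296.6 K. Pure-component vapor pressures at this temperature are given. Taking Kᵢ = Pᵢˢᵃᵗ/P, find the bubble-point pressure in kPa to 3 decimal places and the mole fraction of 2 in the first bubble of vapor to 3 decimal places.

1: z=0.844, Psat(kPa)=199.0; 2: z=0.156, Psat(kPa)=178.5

At the bubble point ψ → 0, so ΣzᵢKᵢ = 1 with Kᵢ = Pᵢˢᵃᵗ/P ⇒ P = ΣzᵢPᵢˢᵃᵗ.
P = 0.844·199.0 + 0.156·178.5 = 195.802 kPa
yᵢ = zᵢPᵢˢᵃᵗ/P ⇒ y_2 = 0.156·178.5/195.802 = 0.142

Pbub = 195.802 kPa, y_2 = 0.142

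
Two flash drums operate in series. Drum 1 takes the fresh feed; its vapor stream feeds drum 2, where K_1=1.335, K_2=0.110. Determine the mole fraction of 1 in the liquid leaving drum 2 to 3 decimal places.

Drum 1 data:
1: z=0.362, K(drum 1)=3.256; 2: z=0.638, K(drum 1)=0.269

x_1 (drum 2) = 0.727

Drum 1:
Iterate (Newton) starting at ψ₁ = 0.5:
  ψ₁ = 0.500: g = -0.3513, g' = -1.254 → ψ₁ = 0.220
  ψ₁ = 0.220: g = -0.0097, g' = -1.307 → ψ₁ = 0.212
Converged at ψ₁ = 0.212.
Drum-1 compositions:
  1: x = 0.245, y = 0.797
  2: x = 0.755, y = 0.203
Drum-2 feed = drum-1 vapor: z₂ = (0.7968, 0.2032).
Drum 2:
Material balance + equilibrium reduce to Σ zᵢ(Kᵢ−1)/(1+ψ₂(Kᵢ−1)) = 0.
Check two-phase: ΣzᵢKᵢ = 1.086 > 1 and Σzᵢ/Kᵢ = 2.444 > 1, so g(0) = 0.086 > 0 and g(1) = -1.444 < 0.
Binary case is linear: z₁(K₁−1)(1+ψ₂(K₂−1)) + z₂(K₂−1)(1+ψ₂(K₁−1)) = 0
⇒ ψ₂ = [z₁(K₁−1)+z₂(K₂−1)] / [−(K₁−1)(K₂−1)] = 0.0861/0.2981 = 0.289
  1: x = 0.727, y = 0.970
  2: x = 0.273, y = 0.030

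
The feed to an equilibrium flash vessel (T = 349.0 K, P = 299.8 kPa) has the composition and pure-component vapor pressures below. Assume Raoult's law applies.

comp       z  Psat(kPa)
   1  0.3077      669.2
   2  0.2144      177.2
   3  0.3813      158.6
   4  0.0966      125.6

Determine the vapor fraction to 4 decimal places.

Raoult's law: Kᵢ = Pᵢˢᵃᵗ/P = Pᵢˢᵃᵗ/299.8.
  K_1 = 669.2/299.8 = 2.232155, K_2 = 177.2/299.8 = 0.591061, K_3 = 158.6/299.8 = 0.529019, K_4 = 125.6/299.8 = 0.418946
Let ψ = V/F and solve Σ zᵢ(Kᵢ−1)/(1+ψ(Kᵢ−1)) = 0.
Feasibility: ΣzᵢKᵢ = 1.0557, Σzᵢ/Kᵢ = 1.4519 — both > 1, two phases present.
Newton iteration, ψ⁰ = 0.5:
  ψ = 0.5000: g = -0.18963, g' = -0.4450 → ψ = 0.0739
  ψ = 0.0739: g = 0.01237, g' = -0.5570 → ψ = 0.0961
  ψ = 0.0961: g = 0.00017, g' = -0.5417 → ψ = 0.0964
Converged at ψ = 0.0964.

ψ = 0.0964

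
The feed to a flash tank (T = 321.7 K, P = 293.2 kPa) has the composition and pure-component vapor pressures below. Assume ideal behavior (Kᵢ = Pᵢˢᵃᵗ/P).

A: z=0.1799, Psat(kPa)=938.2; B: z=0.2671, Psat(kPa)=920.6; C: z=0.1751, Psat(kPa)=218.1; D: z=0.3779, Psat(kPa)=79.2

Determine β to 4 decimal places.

β = 0.4787

Raoult's law: Kᵢ = Pᵢˢᵃᵗ/P = Pᵢˢᵃᵗ/293.2.
  K_A = 938.2/293.2 = 3.199864, K_B = 920.6/293.2 = 3.139836, K_C = 218.1/293.2 = 0.743861, K_D = 79.2/293.2 = 0.270123
Let β = V/F and solve Σ zᵢ(Kᵢ−1)/(1+β(Kᵢ−1)) = 0.
Check two-phase: ΣzᵢKᵢ = 1.6466 > 1 and Σzᵢ/Kᵢ = 1.7757 > 1, so g(0) = 0.6466 > 0 and g(1) = -0.7757 < 0.
Iterate (Newton) starting at β = 0.3:
  β = 0.3000: g = 0.18478, g' = -1.1131 → β = 0.4660
  β = 0.4660: g = 0.01268, g' = -0.9960 → β = 0.4787
Converged at β = 0.4787.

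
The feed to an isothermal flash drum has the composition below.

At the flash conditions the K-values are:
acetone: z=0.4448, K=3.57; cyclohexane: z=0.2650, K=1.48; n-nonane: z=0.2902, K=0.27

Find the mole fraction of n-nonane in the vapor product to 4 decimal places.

Material balance + equilibrium reduce to Σ zᵢ(Kᵢ−1)/(1+V/F(Kᵢ−1)) = 0.
Feasibility: ΣzᵢKᵢ = 2.0585, Σzᵢ/Kᵢ = 1.3785 — both > 1, two phases present.
Newton iteration, V/F⁰ = 0.5:
  V/F = 0.5000: g = 0.26924, g' = -0.9859 → V/F = 0.7731
  V/F = 0.7731: g = -0.01079, g' = -1.1766 → V/F = 0.7639
  V/F = 0.7639: g = -0.00009, g' = -1.1576 → V/F = 0.7638
Converged at V/F = 0.7638.
Compositions from xᵢ = zᵢ/(1+V/F(Kᵢ−1)), yᵢ = Kᵢxᵢ:
  acetone: x = 0.1501, y = 0.5359
  cyclohexane: x = 0.1939, y = 0.2870
  n-nonane: x = 0.6560, y = 0.1771

y_n-nonane = 0.1771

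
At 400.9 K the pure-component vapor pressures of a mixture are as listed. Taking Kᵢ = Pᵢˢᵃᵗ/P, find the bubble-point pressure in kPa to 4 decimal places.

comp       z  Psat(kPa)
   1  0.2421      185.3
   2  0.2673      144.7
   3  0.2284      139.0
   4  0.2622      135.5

At the bubble point ψ → 0, so ΣzᵢKᵢ = 1 with Kᵢ = Pᵢˢᵃᵗ/P ⇒ P = ΣzᵢPᵢˢᵃᵗ.
P = 0.2421·185.3 + 0.2673·144.7 + 0.2284·139.0 + 0.2622·135.5 = 150.8151 kPa

Pbub = 150.8151 kPa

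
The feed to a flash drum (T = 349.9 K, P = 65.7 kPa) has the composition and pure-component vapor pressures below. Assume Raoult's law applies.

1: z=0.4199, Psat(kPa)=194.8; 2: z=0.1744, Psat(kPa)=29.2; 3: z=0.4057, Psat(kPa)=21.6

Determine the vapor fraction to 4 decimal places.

ψ = 0.3632

Raoult's law: Kᵢ = Pᵢˢᵃᵗ/P = Pᵢˢᵃᵗ/65.7.
  K_1 = 194.8/65.7 = 2.964992, K_2 = 29.2/65.7 = 0.444444, K_3 = 21.6/65.7 = 0.328767
Rachford–Rice: g(ψ) = Σ zᵢ(Kᵢ−1)/(1+ψ(Kᵢ−1)) = 0.
g(0) = ΣzᵢKᵢ − 1 = 0.4559 and g(1) = 1 − Σzᵢ/Kᵢ = -0.7680, so a root lies in (0, 1).
Iterate (Newton) starting at ψ = 0.5:
  ψ = 0.5000: g = -0.12784, g' = -0.9298 → ψ = 0.3625
  ψ = 0.3625: g = 0.00065, g' = -0.9566 → ψ = 0.3632
Converged at ψ = 0.3632.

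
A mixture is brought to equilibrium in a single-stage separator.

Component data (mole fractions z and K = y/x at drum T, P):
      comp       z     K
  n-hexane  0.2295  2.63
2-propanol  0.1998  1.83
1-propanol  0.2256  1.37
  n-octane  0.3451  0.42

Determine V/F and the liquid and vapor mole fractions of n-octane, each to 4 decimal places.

Iterate (Newton) starting at V/F = 0.5:
  V/F = 0.5000: g = 0.11183, g' = -0.5061 → V/F = 0.7210
  V/F = 0.7210: g = -0.00238, g' = -0.5449 → V/F = 0.7166
Converged at V/F = 0.7166.
Compositions from xᵢ = zᵢ/(1+V/F(Kᵢ−1)), yᵢ = Kᵢxᵢ:
  n-hexane: x = 0.1059, y = 0.2784
  2-propanol: x = 0.1253, y = 0.2293
  1-propanol: x = 0.1783, y = 0.2443
  n-octane: x = 0.5905, y = 0.2480

V/F = 0.7166, x_n-octane = 0.5905, y_n-octane = 0.2480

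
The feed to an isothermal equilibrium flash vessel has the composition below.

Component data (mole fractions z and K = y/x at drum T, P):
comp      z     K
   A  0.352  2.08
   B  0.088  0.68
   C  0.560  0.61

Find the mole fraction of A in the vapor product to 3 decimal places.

y_A = 0.542

Material balance + equilibrium reduce to Σ zᵢ(Kᵢ−1)/(1+β(Kᵢ−1)) = 0.
Feasibility: ΣzᵢKᵢ = 1.134, Σzᵢ/Kᵢ = 1.217 — both > 1, two phases present.
Newton iteration, β⁰ = 0.5:
  β = 0.500: g = -0.0580, g' = -0.317 → β = 0.317
  β = 0.317: g = 0.0025, g' = -0.350 → β = 0.325
Converged at β = 0.325.
Compositions from xᵢ = zᵢ/(1+β(Kᵢ−1)), yᵢ = Kᵢxᵢ:
  A: x = 0.261, y = 0.542
  B: x = 0.098, y = 0.067
  C: x = 0.641, y = 0.391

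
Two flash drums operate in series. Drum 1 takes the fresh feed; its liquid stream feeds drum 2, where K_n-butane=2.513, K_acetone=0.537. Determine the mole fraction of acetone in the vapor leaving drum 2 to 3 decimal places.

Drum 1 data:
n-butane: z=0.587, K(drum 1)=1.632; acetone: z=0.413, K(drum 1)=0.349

Drum 1:
Let ψ₁ = V/F and solve Σ zᵢ(Kᵢ−1)/(1+ψ₁(Kᵢ−1)) = 0.
Check two-phase: ΣzᵢKᵢ = 1.102 > 1 and Σzᵢ/Kᵢ = 1.543 > 1, so g(0) = 0.102 > 0 and g(1) = -0.543 < 0.
Binary case is linear: z₁(K₁−1)(1+ψ₁(K₂−1)) + z₂(K₂−1)(1+ψ₁(K₁−1)) = 0
⇒ ψ₁ = [z₁(K₁−1)+z₂(K₂−1)] / [−(K₁−1)(K₂−1)] = 0.1021/0.4114 = 0.248
Drum-1 compositions:
  n-butane: x = 0.507, y = 0.828
  acetone: x = 0.493, y = 0.172
Drum-2 feed = drum-1 liquid: z₂ = (0.5074, 0.4926).
Drum 2:
Newton iteration, ψ₂⁰ = 0.32:
  ψ₂ = 0.320: g = 0.2495, g' = -0.673 → ψ₂ = 0.691
  ψ₂ = 0.691: g = 0.0400, g' = -0.506 → ψ₂ = 0.770
Converged at ψ₂ = 0.770.
  n-butane: x = 0.234, y = 0.589
  acetone: x = 0.766, y = 0.411

y_acetone (drum 2) = 0.411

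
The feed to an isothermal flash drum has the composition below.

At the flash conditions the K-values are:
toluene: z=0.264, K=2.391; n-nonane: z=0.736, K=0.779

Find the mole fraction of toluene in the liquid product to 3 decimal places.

x_toluene = 0.137

Material balance + equilibrium reduce to Σ zᵢ(Kᵢ−1)/(1+ψ(Kᵢ−1)) = 0.
Check two-phase: ΣzᵢKᵢ = 1.205 > 1 and Σzᵢ/Kᵢ = 1.055 > 1, so g(0) = 0.205 > 0 and g(1) = -0.055 < 0.
Binary case is linear: z₁(K₁−1)(1+ψ(K₂−1)) + z₂(K₂−1)(1+ψ(K₁−1)) = 0
⇒ ψ = [z₁(K₁−1)+z₂(K₂−1)] / [−(K₁−1)(K₂−1)] = 0.2046/0.3074 = 0.665
Compositions from xᵢ = zᵢ/(1+ψ(Kᵢ−1)), yᵢ = Kᵢxᵢ:
  toluene: x = 0.137, y = 0.328
  n-nonane: x = 0.863, y = 0.672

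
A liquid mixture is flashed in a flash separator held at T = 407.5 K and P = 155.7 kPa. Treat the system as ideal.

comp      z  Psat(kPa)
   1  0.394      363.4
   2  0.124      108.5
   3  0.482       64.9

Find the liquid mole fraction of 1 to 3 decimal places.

x_1 = 0.284

Raoult's law: Kᵢ = Pᵢˢᵃᵗ/P = Pᵢˢᵃᵗ/155.7.
  K_1 = 363.4/155.7 = 2.33398, K_2 = 108.5/155.7 = 0.69685, K_3 = 64.9/155.7 = 0.41683
Rachford–Rice: g(V/F) = Σ zᵢ(Kᵢ−1)/(1+V/F(Kᵢ−1)) = 0.
Check two-phase: ΣzᵢKᵢ = 1.207 > 1 and Σzᵢ/Kᵢ = 1.503 > 1, so g(0) = 0.207 > 0 and g(1) = -0.503 < 0.
Newton iteration, V/F⁰ = 0.5:
  V/F = 0.500: g = -0.1258, g' = -0.595 → V/F = 0.288
  V/F = 0.288: g = 0.0004, g' = -0.616 → V/F = 0.289
Converged at V/F = 0.289.
Compositions from xᵢ = zᵢ/(1+V/F(Kᵢ−1)), yᵢ = Kᵢxᵢ:
  1: x = 0.284, y = 0.664
  2: x = 0.136, y = 0.095
  3: x = 0.580, y = 0.242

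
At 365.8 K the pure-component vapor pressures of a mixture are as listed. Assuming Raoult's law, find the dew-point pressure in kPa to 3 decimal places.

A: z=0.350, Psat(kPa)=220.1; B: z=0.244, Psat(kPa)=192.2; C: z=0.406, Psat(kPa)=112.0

At the dew point ψ → 1, so Σzᵢ/Kᵢ = 1 with Kᵢ = Pᵢˢᵃᵗ/P ⇒ 1/P = Σzᵢ/Pᵢˢᵃᵗ.
1/P = 0.350/220.1 + 0.244/192.2 + 0.406/112.0 = 0.006485 ⇒ P = 154.209 kPa

Pdew = 154.209 kPa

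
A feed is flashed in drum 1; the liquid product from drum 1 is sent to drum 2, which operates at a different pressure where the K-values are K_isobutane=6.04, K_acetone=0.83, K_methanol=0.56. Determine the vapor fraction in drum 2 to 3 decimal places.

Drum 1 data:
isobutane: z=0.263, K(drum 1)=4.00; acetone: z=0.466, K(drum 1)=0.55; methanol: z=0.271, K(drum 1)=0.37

Drum 1:
Material balance + equilibrium reduce to Σ zᵢ(Kᵢ−1)/(1+ψ₁(Kᵢ−1)) = 0.
Feasibility: ΣzᵢKᵢ = 1.409, Σzᵢ/Kᵢ = 1.645 — both > 1, two phases present.
Iterate (Newton) starting at ψ₁ = 0.5:
  ψ₁ = 0.500: g = -0.2042, g' = -0.765 → ψ₁ = 0.233
  ψ₁ = 0.233: g = 0.0300, g' = -1.085 → ψ₁ = 0.261
  ψ₁ = 0.261: g = 0.0009, g' = -1.020 → ψ₁ = 0.262
Converged at ψ₁ = 0.262.
Drum-1 compositions:
  isobutane: x = 0.147, y = 0.589
  acetone: x = 0.528, y = 0.290
  methanol: x = 0.324, y = 0.120
Drum-2 feed = drum-1 liquid: z₂ = (0.1474, 0.5282, 0.3245).
Drum 2:
Newton–Raphson from ψ₂ = 0.3:
  ψ₂ = 0.300: g = 0.0366, g' = -0.694 → ψ₂ = 0.353
  ψ₂ = 0.353: g = 0.0029, g' = -0.590 → ψ₂ = 0.358
Converged at ψ₂ = 0.358.
  isobutane: x = 0.053, y = 0.318
  acetone: x = 0.562, y = 0.467
  methanol: x = 0.385, y = 0.216

V/F (drum 2) = 0.358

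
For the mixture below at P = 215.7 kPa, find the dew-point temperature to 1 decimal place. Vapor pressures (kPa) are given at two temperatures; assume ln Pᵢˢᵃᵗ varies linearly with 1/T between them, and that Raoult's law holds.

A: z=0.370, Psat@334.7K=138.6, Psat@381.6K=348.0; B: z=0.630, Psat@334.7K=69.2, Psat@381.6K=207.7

Dew-point temperature: Σzᵢ·P/Pᵢˢᵃᵗ(T) = 1. Interpolate ln Pᵢˢᵃᵗ = aᵢ + bᵢ/T.
  T = 334.7 K: ΣzᵢP/Pᵢˢᵃᵗ = 2.5396
  T = 381.6 K: ΣzᵢP/Pᵢˢᵃᵗ = 0.8836
  T = 358.1 K: ΣzᵢP/Pᵢˢᵃᵗ = 1.4477
  T = 369.9 K: ΣzᵢP/Pᵢˢᵃᵗ = 1.1208
  T = 375.8 K: ΣzᵢP/Pᵢˢᵃᵗ = 0.9923
  T = 372.9 K: ΣzᵢP/Pᵢˢᵃᵗ = 1.0530
Interpolating between 372.9 K and 375.8 K gives T ≈ 375.4 K.

T = 375.4 K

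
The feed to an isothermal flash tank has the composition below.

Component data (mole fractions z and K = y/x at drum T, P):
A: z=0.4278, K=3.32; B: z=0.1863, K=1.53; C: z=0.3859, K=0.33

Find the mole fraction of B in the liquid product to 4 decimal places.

Let ψ = V/F and solve Σ zᵢ(Kᵢ−1)/(1+ψ(Kᵢ−1)) = 0.
g(0) = ΣzᵢKᵢ − 1 = 0.8327 and g(1) = 1 − Σzᵢ/Kᵢ = -0.4200, so a root lies in (0, 1).
Newton–Raphson from ψ = 0.64:
  ψ = 0.6400: g = 0.02051, g' = -0.9331 → ψ = 0.6620
  ψ = 0.6620: g = -0.00014, g' = -0.9462 → ψ = 0.6618
Converged at ψ = 0.6618.
Compositions from xᵢ = zᵢ/(1+ψ(Kᵢ−1)), yᵢ = Kᵢxᵢ:
  A: x = 0.1687, y = 0.5602
  B: x = 0.1379, y = 0.2110
  C: x = 0.6934, y = 0.2288

x_B = 0.1379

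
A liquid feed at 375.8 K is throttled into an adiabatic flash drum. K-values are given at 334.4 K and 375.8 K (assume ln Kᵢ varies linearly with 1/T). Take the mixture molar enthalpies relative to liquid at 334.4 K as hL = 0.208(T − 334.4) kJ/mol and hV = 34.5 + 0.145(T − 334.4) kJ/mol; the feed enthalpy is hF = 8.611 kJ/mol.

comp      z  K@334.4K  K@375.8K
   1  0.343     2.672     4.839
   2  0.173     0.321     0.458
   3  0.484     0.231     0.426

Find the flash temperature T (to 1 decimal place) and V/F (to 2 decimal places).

Adiabatic flash: solve Rachford–Rice at each trial T, then check hF = ψ·hV(T) + (1−ψ)·hL(T).
  T = 334.4 K: K = (2.672, 0.321, 0.231), RR gives ψ = 0.067, H_out = 2.319 kJ/mol
  T = 375.8 K: K = (4.839, 0.458, 0.426), RR gives ψ = 0.435, H_out = 22.491 kJ/mol
  T = 355.1 K: K = (3.659, 0.387, 0.319), RR gives ψ = 0.270, H_out = 13.275 kJ/mol
  T = 344.8 K: K = (3.144, 0.354, 0.273), RR gives ψ = 0.179, H_out = 8.237 kJ/mol
  T = 350.0 K: K = (3.398, 0.371, 0.296), RR gives ψ = 0.227, H_out = 10.851 kJ/mol
  T = 347.4 K: K = (3.269, 0.362, 0.284), RR gives ψ = 0.204, H_out = 9.565 kJ/mol
  T = 346.1 K: K = (3.206, 0.358, 0.279), RR gives ψ = 0.192, H_out = 8.907 kJ/mol
Linear interpolation between T = 344.8 (H_out = 8.237) and T = 346.1 (H_out = 8.907) on hF = 8.611 gives T ≈ 345.5 K, at which ψ = 0.19.

T = 345.5 K, V/F = 0.19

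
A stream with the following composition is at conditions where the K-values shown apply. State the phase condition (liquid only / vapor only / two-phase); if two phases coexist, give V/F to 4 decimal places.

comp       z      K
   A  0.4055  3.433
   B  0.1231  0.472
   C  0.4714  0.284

two-phase, V/F = 0.3523

ΣzᵢKᵢ = 1.5841; Σzᵢ/Kᵢ = 2.0388.
Both exceed 1, so a two-phase solution exists.
Let ψ = V/F and solve Σ zᵢ(Kᵢ−1)/(1+ψ(Kᵢ−1)) = 0.
Newton–Raphson from ψ = 0.7:
  ψ = 0.7000: g = -0.41479, g' = -1.3862 → ψ = 0.4008
  ψ = 0.4008: g = -0.05628, g' = -1.1459 → ψ = 0.3517
  ψ = 0.3517: g = 0.00076, g' = -1.1806 → ψ = 0.3523
Converged at ψ = 0.3523.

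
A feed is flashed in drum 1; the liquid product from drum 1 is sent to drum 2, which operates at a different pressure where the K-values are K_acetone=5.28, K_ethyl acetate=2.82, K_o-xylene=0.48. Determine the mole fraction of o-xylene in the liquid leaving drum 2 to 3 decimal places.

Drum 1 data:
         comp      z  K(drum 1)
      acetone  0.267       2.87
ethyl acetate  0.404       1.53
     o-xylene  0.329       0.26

Drum 1:
Newton iteration, ψ₁⁰ = 0.65:
  ψ₁ = 0.650: g = -0.0845, g' = -0.922 → ψ₁ = 0.558
  ψ₁ = 0.558: g = -0.0054, g' = -0.814 → ψ₁ = 0.552
Converged at ψ₁ = 0.552.
Drum-1 compositions:
  acetone: x = 0.131, y = 0.377
  ethyl acetate: x = 0.313, y = 0.478
  o-xylene: x = 0.556, y = 0.145
Drum-2 feed = drum-1 liquid: z₂ = (0.1314, 0.3126, 0.5560).
Drum 2:
Material balance + equilibrium reduce to Σ zᵢ(Kᵢ−1)/(1+ψ₂(Kᵢ−1)) = 0.
Check two-phase: ΣzᵢKᵢ = 1.842 > 1 and Σzᵢ/Kᵢ = 1.294 > 1, so g(0) = 0.842 > 0 and g(1) = -0.294 < 0.
Newton–Raphson from ψ₂ = 0.5:
  ψ₂ = 0.500: g = 0.0863, g' = -0.803 → ψ₂ = 0.608
  ψ₂ = 0.608: g = 0.0038, g' = -0.741 → ψ₂ = 0.613
Converged at ψ₂ = 0.613.
  acetone: x = 0.036, y = 0.192
  ethyl acetate: x = 0.148, y = 0.417
  o-xylene: x = 0.816, y = 0.392

x_o-xylene (drum 2) = 0.816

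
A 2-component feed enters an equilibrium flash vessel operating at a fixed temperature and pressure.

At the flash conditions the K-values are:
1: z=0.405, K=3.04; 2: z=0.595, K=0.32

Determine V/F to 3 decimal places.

Material balance + equilibrium reduce to Σ zᵢ(Kᵢ−1)/(1+V/F(Kᵢ−1)) = 0.
Feasibility: ΣzᵢKᵢ = 1.422, Σzᵢ/Kᵢ = 1.993 — both > 1, two phases present.
Binary case is linear: z₁(K₁−1)(1+V/F(K₂−1)) + z₂(K₂−1)(1+V/F(K₁−1)) = 0
⇒ V/F = [z₁(K₁−1)+z₂(K₂−1)] / [−(K₁−1)(K₂−1)] = 0.4216/1.3872 = 0.304

V/F = 0.304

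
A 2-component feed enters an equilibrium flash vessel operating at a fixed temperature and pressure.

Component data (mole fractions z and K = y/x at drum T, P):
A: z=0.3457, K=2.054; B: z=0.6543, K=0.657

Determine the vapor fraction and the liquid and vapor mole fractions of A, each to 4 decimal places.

ψ = 0.3871, x_A = 0.2455, y_A = 0.5043

Rachford–Rice: g(ψ) = Σ zᵢ(Kᵢ−1)/(1+ψ(Kᵢ−1)) = 0.
g(0) = ΣzᵢKᵢ − 1 = 0.1399 and g(1) = 1 − Σzᵢ/Kᵢ = -0.1642, so a root lies in (0, 1).
Binary case is linear: z₁(K₁−1)(1+ψ(K₂−1)) + z₂(K₂−1)(1+ψ(K₁−1)) = 0
⇒ ψ = [z₁(K₁−1)+z₂(K₂−1)] / [−(K₁−1)(K₂−1)] = 0.13994/0.36152 = 0.3871
Compositions from xᵢ = zᵢ/(1+ψ(Kᵢ−1)), yᵢ = Kᵢxᵢ:
  A: x = 0.2455, y = 0.5043
  B: x = 0.7545, y = 0.4957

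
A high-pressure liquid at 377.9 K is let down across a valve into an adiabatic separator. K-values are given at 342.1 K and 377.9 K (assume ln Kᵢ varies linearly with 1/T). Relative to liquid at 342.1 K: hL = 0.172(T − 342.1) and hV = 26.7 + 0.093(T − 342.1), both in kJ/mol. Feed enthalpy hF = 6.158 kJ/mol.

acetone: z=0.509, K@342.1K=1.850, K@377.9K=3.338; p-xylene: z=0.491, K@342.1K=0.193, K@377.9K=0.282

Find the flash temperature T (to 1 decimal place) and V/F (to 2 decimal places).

T = 348.8 K, V/F = 0.19

Adiabatic flash: solve Rachford–Rice at each trial T, then check hF = ψ·hV(T) + (1−ψ)·hL(T).
  T = 342.1 K: K = (1.850, 0.193), RR gives ψ = 0.053, H_out = 1.417 kJ/mol
  T = 377.9 K: K = (3.338, 0.282), RR gives ψ = 0.499, H_out = 18.067 kJ/mol
  T = 360.0 K: K = (2.522, 0.236), RR gives ψ = 0.343, H_out = 11.755 kJ/mol
  T = 351.1 K: K = (2.170, 0.214), RR gives ψ = 0.228, H_out = 7.472 kJ/mol
  T = 346.6 K: K = (2.006, 0.203), RR gives ψ = 0.151, H_out = 4.745 kJ/mol
  T = 348.9 K: K = (2.089, 0.209), RR gives ψ = 0.192, H_out = 6.200 kJ/mol
Linear interpolation between T = 346.6 (H_out = 4.745) and T = 348.9 (H_out = 6.200) on hF = 6.158 gives T ≈ 348.8 K, at which ψ = 0.19.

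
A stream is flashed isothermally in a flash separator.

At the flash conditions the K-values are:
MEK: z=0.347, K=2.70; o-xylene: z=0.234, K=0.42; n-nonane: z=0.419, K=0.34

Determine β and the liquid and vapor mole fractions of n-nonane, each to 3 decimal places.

Iterate (Newton) starting at β = 0.52:
  β = 0.520: g = -0.3023, g' = -0.867 → β = 0.171
  β = 0.171: g = -0.0057, g' = -0.930 → β = 0.165
Converged at β = 0.165.
Compositions from xᵢ = zᵢ/(1+β(Kᵢ−1)), yᵢ = Kᵢxᵢ:
  MEK: x = 0.271, y = 0.731
  o-xylene: x = 0.259, y = 0.109
  n-nonane: x = 0.470, y = 0.160

β = 0.165, x_n-nonane = 0.470, y_n-nonane = 0.160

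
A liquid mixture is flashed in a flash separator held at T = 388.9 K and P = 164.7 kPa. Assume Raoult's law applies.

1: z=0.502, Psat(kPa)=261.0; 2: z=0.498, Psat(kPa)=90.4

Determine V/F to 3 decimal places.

V/F = 0.261

Raoult's law: Kᵢ = Pᵢˢᵃᵗ/P = Pᵢˢᵃᵗ/164.7.
  K_1 = 261.0/164.7 = 1.58470, K_2 = 90.4/164.7 = 0.54888
Rachford–Rice: g(V/F) = Σ zᵢ(Kᵢ−1)/(1+V/F(Kᵢ−1)) = 0.
Check two-phase: ΣzᵢKᵢ = 1.069 > 1 and Σzᵢ/Kᵢ = 1.224 > 1, so g(0) = 0.069 > 0 and g(1) = -0.224 < 0.
Binary case is linear: z₁(K₁−1)(1+V/F(K₂−1)) + z₂(K₂−1)(1+V/F(K₁−1)) = 0
⇒ V/F = [z₁(K₁−1)+z₂(K₂−1)] / [−(K₁−1)(K₂−1)] = 0.0689/0.2638 = 0.261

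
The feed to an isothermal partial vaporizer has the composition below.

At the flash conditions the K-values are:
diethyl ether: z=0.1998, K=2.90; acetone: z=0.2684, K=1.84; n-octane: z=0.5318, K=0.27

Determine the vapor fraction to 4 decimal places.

Material balance + equilibrium reduce to Σ zᵢ(Kᵢ−1)/(1+ψ(Kᵢ−1)) = 0.
Feasibility: ΣzᵢKᵢ = 1.2169, Σzᵢ/Kᵢ = 2.1844 — both > 1, two phases present.
Newton–Raphson from ψ = 0.52:
  ψ = 0.5200: g = -0.27788, g' = -1.0105 → ψ = 0.2450
  ψ = 0.2450: g = -0.02677, g' = -0.8864 → ψ = 0.2148
  ψ = 0.2148: g = 0.00017, g' = -0.8983 → ψ = 0.2150
Converged at ψ = 0.2150.

ψ = 0.2150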